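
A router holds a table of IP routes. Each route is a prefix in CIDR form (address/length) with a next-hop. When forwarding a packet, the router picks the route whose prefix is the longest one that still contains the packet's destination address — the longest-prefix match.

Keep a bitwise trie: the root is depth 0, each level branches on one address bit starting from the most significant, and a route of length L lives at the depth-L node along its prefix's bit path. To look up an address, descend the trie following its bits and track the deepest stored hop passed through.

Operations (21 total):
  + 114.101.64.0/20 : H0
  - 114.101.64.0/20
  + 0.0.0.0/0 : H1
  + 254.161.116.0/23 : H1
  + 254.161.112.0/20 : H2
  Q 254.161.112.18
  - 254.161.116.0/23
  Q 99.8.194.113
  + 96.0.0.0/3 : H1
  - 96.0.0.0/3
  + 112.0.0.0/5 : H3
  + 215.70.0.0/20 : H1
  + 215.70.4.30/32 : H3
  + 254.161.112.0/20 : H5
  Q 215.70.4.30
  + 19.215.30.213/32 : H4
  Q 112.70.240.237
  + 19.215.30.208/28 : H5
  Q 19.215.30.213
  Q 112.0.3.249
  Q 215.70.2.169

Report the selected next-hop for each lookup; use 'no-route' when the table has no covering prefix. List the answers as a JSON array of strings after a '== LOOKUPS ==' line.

Process each operation:
  + 114.101.64.0/20 (H0) depth=20
  del 114.101.64.0/20 (clear depth 20)
  + 0.0.0.0/0 (H1) depth=0
  + 254.161.116.0/23 (H1) depth=23
  + 254.161.112.0/20 (H2) depth=20
  ? 254.161.112.18  path d0:H1→d1:-→d2:-→d3:-→d4:-→d5:-→d6:-→d7:-→d8:-→d9:-→d10:-→d11:-→d12:-→d13:-→d14:-→d15:-→d16:-→d17:-→d18:-→d19:-→d20:H2→d21:-  best=H2
  del 254.161.116.0/23 (clear depth 23)
  ? 99.8.194.113  path d0:H1→d1:-→d2:-→d3:-  best=H1
  + 96.0.0.0/3 (H1) depth=3
  del 96.0.0.0/3 (clear depth 3)
  + 112.0.0.0/5 (H3) depth=5
  + 215.70.0.0/20 (H1) depth=20
  + 215.70.4.30/32 (H3) depth=32
  + 254.161.112.0/20 (H5) depth=20
  ? 215.70.4.30  path d0:H1→d1:-→d2:-→d3:-→d4:-→d5:-→d6:-→d7:-→d8:-→d9:-→d10:-→d11:-→d12:-→d13:-→d14:-→d15:-→d16:-→d17:-→d18:-→d19:-→d20:H1→d21:-→d22:-→d23:-→d24:-→d25:-→d26:-→d27:-→d28:-→d29:-→d30:-→d31:-→d32:H3  best=H3
  + 19.215.30.213/32 (H4) depth=32
  ? 112.70.240.237  path d0:H1→d1:-→d2:-→d3:-→d4:-→d5:H3→d6:-  best=H3
  + 19.215.30.208/28 (H5) depth=28
  ? 19.215.30.213  path d0:H1→d1:-→d2:-→d3:-→d4:-→d5:-→d6:-→d7:-→d8:-→d9:-→d10:-→d11:-→d12:-→d13:-→d14:-→d15:-→d16:-→d17:-→d18:-→d19:-→d20:-→d21:-→d22:-→d23:-→d24:-→d25:-→d26:-→d27:-→d28:H5→d29:-→d30:-→d31:-→d32:H4  best=H4
  ? 112.0.3.249  path d0:H1→d1:-→d2:-→d3:-→d4:-→d5:H3→d6:-  best=H3
  ? 215.70.2.169  path d0:H1→d1:-→d2:-→d3:-→d4:-→d5:-→d6:-→d7:-→d8:-→d9:-→d10:-→d11:-→d12:-→d13:-→d14:-→d15:-→d16:-→d17:-→d18:-→d19:-→d20:H1→d21:-  best=H1

== LOOKUPS ==
["H2","H1","H3","H3","H4","H3","H1"]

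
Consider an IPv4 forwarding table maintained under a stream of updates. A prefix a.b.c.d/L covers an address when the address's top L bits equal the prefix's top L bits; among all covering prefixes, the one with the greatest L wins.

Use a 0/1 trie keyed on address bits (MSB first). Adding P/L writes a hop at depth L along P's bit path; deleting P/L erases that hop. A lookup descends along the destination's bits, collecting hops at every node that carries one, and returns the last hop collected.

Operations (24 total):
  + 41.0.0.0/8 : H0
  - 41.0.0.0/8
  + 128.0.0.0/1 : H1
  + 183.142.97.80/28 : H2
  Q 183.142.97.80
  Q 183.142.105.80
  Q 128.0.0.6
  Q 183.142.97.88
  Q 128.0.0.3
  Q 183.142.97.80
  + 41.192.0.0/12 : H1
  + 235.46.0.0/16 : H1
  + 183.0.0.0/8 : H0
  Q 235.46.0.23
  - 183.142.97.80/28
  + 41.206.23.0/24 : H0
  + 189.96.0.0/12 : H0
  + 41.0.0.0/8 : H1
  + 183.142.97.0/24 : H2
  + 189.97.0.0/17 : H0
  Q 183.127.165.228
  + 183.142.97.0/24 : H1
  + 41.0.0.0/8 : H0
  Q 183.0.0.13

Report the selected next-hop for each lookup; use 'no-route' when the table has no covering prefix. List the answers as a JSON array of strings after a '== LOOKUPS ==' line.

Process each operation:
  add 41.0.0.0/8 -> H0 at depth 8
  del 41.0.0.0/8 (clear depth 8)
  add 128.0.0.0/1 -> H1 at depth 1
  add 183.142.97.80/28 -> H2 at depth 28
  lookup 183.142.97.80: bits 1011011110001110011000010101 walk d0:-→d1:H1→d2:-→d3:-→d4:-→d5:-→d6:-→d7:-→d8:-→d9:-→d10:-→d11:-→d12:-→d13:-→d14:-→d15:-→d16:-→d17:-→d18:-→d19:-→d20:-→d21:-→d22:-→d23:-→d24:-→d25:-→d26:-→d27:-→d28:H2 -> H2
  lookup 183.142.105.80: bits 10110111100011100110 walk d0:-→d1:H1→d2:-→d3:-→d4:-→d5:-→d6:-→d7:-→d8:-→d9:-→d10:-→d11:-→d12:-→d13:-→d14:-→d15:-→d16:-→d17:-→d18:-→d19:-→d20:- -> H1
  lookup 128.0.0.6: bits 10 walk d0:-→d1:H1→d2:- -> H1
  lookup 183.142.97.88: bits 1011011110001110011000010101 walk d0:-→d1:H1→d2:-→d3:-→d4:-→d5:-→d6:-→d7:-→d8:-→d9:-→d10:-→d11:-→d12:-→d13:-→d14:-→d15:-→d16:-→d17:-→d18:-→d19:-→d20:-→d21:-→d22:-→d23:-→d24:-→d25:-→d26:-→d27:-→d28:H2 -> H2
  lookup 128.0.0.3: bits 10 walk d0:-→d1:H1→d2:- -> H1
  lookup 183.142.97.80: bits 1011011110001110011000010101 walk d0:-→d1:H1→d2:-→d3:-→d4:-→d5:-→d6:-→d7:-→d8:-→d9:-→d10:-→d11:-→d12:-→d13:-→d14:-→d15:-→d16:-→d17:-→d18:-→d19:-→d20:-→d21:-→d22:-→d23:-→d24:-→d25:-→d26:-→d27:-→d28:H2 -> H2
  add 41.192.0.0/12 -> H1 at depth 12
  add 235.46.0.0/16 -> H1 at depth 16
  add 183.0.0.0/8 -> H0 at depth 8
  lookup 235.46.0.23: bits 1110101100101110 walk d0:-→d1:H1→d2:-→d3:-→d4:-→d5:-→d6:-→d7:-→d8:-→d9:-→d10:-→d11:-→d12:-→d13:-→d14:-→d15:-→d16:H1 -> H1
  del 183.142.97.80/28 (clear depth 28)
  add 41.206.23.0/24 -> H0 at depth 24
  add 189.96.0.0/12 -> H0 at depth 12
  add 41.0.0.0/8 -> H1 at depth 8
  add 183.142.97.0/24 -> H2 at depth 24
  add 189.97.0.0/17 -> H0 at depth 17
  lookup 183.127.165.228: bits 10110111 walk d0:-→d1:H1→d2:-→d3:-→d4:-→d5:-→d6:-→d7:-→d8:H0 -> H0
  add 183.142.97.0/24 -> H1 at depth 24
  add 41.0.0.0/8 -> H0 at depth 8
  lookup 183.0.0.13: bits 10110111 walk d0:-→d1:H1→d2:-→d3:-→d4:-→d5:-→d6:-→d7:-→d8:H0 -> H0

== LOOKUPS ==
["H2","H1","H1","H2","H1","H2","H1","H0","H0"]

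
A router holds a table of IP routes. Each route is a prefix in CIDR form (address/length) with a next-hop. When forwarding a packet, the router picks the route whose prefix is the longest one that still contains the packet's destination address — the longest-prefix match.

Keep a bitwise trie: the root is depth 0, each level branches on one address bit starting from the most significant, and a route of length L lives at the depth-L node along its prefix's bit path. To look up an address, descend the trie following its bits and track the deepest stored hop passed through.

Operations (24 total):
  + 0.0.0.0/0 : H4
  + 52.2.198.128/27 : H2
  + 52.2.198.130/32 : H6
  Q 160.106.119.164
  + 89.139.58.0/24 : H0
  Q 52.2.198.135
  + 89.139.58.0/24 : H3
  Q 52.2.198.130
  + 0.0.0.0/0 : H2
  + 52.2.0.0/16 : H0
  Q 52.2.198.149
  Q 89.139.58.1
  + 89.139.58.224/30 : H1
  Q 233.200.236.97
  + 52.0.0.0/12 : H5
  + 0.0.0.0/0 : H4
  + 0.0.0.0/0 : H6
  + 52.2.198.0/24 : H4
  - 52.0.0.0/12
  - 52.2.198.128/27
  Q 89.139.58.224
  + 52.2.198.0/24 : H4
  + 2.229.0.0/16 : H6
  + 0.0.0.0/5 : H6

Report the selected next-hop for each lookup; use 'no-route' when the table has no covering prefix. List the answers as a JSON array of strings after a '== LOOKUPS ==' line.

Trace:
  + 0.0.0.0/0 (H4) depth=0
  + 52.2.198.128/27 (H2) depth=27
  + 52.2.198.130/32 (H6) depth=32
  lookup 160.106.119.164: bits ε walk d0:H4 -> H4
  + 89.139.58.0/24 (H0) depth=24
  lookup 52.2.198.135: bits 00110100000000101100011010000 walk d0:H4→d1:-→d2:-→d3:-→d4:-→d5:-→d6:-→d7:-→d8:-→d9:-→d10:-→d11:-→d12:-→d13:-→d14:-→d15:-→d16:-→d17:-→d18:-→d19:-→d20:-→d21:-→d22:-→d23:-→d24:-→d25:-→d26:-→d27:H2→d28:-→d29:- -> H2
  + 89.139.58.0/24 (H3) depth=24
  lookup 52.2.198.130: bits 00110100000000101100011010000010 walk d0:H4→d1:-→d2:-→d3:-→d4:-→d5:-→d6:-→d7:-→d8:-→d9:-→d10:-→d11:-→d12:-→d13:-→d14:-→d15:-→d16:-→d17:-→d18:-→d19:-→d20:-→d21:-→d22:-→d23:-→d24:-→d25:-→d26:-→d27:H2→d28:-→d29:-→d30:-→d31:-→d32:H6 -> H6
  + 0.0.0.0/0 (H2) depth=0
  + 52.2.0.0/16 (H0) depth=16
  lookup 52.2.198.149: bits 001101000000001011000110100 walk d0:H2→d1:-→d2:-→d3:-→d4:-→d5:-→d6:-→d7:-→d8:-→d9:-→d10:-→d11:-→d12:-→d13:-→d14:-→d15:-→d16:H0→d17:-→d18:-→d19:-→d20:-→d21:-→d22:-→d23:-→d24:-→d25:-→d26:-→d27:H2 -> H2
  lookup 89.139.58.1: bits 010110011000101100111010 walk d0:H2→d1:-→d2:-→d3:-→d4:-→d5:-→d6:-→d7:-→d8:-→d9:-→d10:-→d11:-→d12:-→d13:-→d14:-→d15:-→d16:-→d17:-→d18:-→d19:-→d20:-→d21:-→d22:-→d23:-→d24:H3 -> H3
  + 89.139.58.224/30 (H1) depth=30
  lookup 233.200.236.97: bits ε walk d0:H2 -> H2
  + 52.0.0.0/12 (H5) depth=12
  + 0.0.0.0/0 (H4) depth=0
  + 0.0.0.0/0 (H6) depth=0
  + 52.2.198.0/24 (H4) depth=24
  - 52.0.0.0/12 clear@12
  - 52.2.198.128/27 clear@27
  lookup 89.139.58.224: bits 010110011000101100111010111000 walk d0:H6→d1:-→d2:-→d3:-→d4:-→d5:-→d6:-→d7:-→d8:-→d9:-→d10:-→d11:-→d12:-→d13:-→d14:-→d15:-→d16:-→d17:-→d18:-→d19:-→d20:-→d21:-→d22:-→d23:-→d24:H3→d25:-→d26:-→d27:-→d28:-→d29:-→d30:H1 -> H1
  + 52.2.198.0/24 (H4) depth=24
  + 2.229.0.0/16 (H6) depth=16
  + 0.0.0.0/5 (H6) depth=5

== LOOKUPS ==
["H4","H2","H6","H2","H3","H2","H1"]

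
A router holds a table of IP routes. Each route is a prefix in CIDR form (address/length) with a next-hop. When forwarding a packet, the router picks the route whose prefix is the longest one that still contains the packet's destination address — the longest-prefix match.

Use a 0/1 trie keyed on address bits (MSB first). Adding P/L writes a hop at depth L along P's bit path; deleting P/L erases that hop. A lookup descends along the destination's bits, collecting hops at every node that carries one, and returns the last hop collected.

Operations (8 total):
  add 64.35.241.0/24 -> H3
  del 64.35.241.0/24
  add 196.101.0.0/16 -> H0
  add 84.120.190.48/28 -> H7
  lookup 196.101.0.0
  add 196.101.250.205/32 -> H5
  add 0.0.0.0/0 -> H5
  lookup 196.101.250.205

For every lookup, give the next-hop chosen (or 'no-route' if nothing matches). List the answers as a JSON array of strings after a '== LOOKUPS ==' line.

Trace:
  add 64.35.241.0/24 -> H3 at depth 24
  - 64.35.241.0/24 clear@24
  add 196.101.0.0/16 -> H0 at depth 16
  add 84.120.190.48/28 -> H7 at depth 28
  ? 196.101.0.0  path d0:-→d1:-→d2:-→d3:-→d4:-→d5:-→d6:-→d7:-→d8:-→d9:-→d10:-→d11:-→d12:-→d13:-→d14:-→d15:-→d16:H0  best=H0
  add 196.101.250.205/32 -> H5 at depth 32
  add 0.0.0.0/0 -> H5 at depth 0
  ? 196.101.250.205  path d0:H5→d1:-→d2:-→d3:-→d4:-→d5:-→d6:-→d7:-→d8:-→d9:-→d10:-→d11:-→d12:-→d13:-→d14:-→d15:-→d16:H0→d17:-→d18:-→d19:-→d20:-→d21:-→d22:-→d23:-→d24:-→d25:-→d26:-→d27:-→d28:-→d29:-→d30:-→d31:-→d32:H5  best=H5

== LOOKUPS ==
["H0","H5"]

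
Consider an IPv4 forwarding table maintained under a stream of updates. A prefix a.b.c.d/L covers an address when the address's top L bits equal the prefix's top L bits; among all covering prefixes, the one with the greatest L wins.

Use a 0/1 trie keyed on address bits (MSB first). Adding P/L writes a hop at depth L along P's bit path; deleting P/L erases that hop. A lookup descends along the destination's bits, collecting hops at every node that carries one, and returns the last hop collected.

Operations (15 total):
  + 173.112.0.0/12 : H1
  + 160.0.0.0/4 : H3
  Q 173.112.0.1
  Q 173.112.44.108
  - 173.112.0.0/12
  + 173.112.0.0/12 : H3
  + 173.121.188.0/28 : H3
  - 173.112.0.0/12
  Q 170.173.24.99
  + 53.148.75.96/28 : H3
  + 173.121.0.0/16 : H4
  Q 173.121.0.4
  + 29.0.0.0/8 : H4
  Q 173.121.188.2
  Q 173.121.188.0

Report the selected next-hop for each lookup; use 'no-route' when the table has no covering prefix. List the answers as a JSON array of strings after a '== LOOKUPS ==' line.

Trace:
  add 173.112.0.0/12 -> H1 at depth 12
  add 160.0.0.0/4 -> H3 at depth 4
  ? 173.112.0.1  path d0:-→d1:-→d2:-→d3:-→d4:H3→d5:-→d6:-→d7:-→d8:-→d9:-→d10:-→d11:-→d12:H1  best=H1
  ? 173.112.44.108  path d0:-→d1:-→d2:-→d3:-→d4:H3→d5:-→d6:-→d7:-→d8:-→d9:-→d10:-→d11:-→d12:H1  best=H1
  del 173.112.0.0/12 (clear depth 12)
  add 173.112.0.0/12 -> H3 at depth 12
  add 173.121.188.0/28 -> H3 at depth 28
  del 173.112.0.0/12 (clear depth 12)
  ? 170.173.24.99  path d0:-→d1:-→d2:-→d3:-→d4:H3→d5:-  best=H3
  add 53.148.75.96/28 -> H3 at depth 28
  add 173.121.0.0/16 -> H4 at depth 16
  ? 173.121.0.4  path d0:-→d1:-→d2:-→d3:-→d4:H3→d5:-→d6:-→d7:-→d8:-→d9:-→d10:-→d11:-→d12:-→d13:-→d14:-→d15:-→d16:H4  best=H4
  add 29.0.0.0/8 -> H4 at depth 8
  ? 173.121.188.2  path d0:-→d1:-→d2:-→d3:-→d4:H3→d5:-→d6:-→d7:-→d8:-→d9:-→d10:-→d11:-→d12:-→d13:-→d14:-→d15:-→d16:H4→d17:-→d18:-→d19:-→d20:-→d21:-→d22:-→d23:-→d24:-→d25:-→d26:-→d27:-→d28:H3  best=H3
  ? 173.121.188.0  path d0:-→d1:-→d2:-→d3:-→d4:H3→d5:-→d6:-→d7:-→d8:-→d9:-→d10:-→d11:-→d12:-→d13:-→d14:-→d15:-→d16:H4→d17:-→d18:-→d19:-→d20:-→d21:-→d22:-→d23:-→d24:-→d25:-→d26:-→d27:-→d28:H3  best=H3

== LOOKUPS ==
["H1","H1","H3","H4","H3","H3"]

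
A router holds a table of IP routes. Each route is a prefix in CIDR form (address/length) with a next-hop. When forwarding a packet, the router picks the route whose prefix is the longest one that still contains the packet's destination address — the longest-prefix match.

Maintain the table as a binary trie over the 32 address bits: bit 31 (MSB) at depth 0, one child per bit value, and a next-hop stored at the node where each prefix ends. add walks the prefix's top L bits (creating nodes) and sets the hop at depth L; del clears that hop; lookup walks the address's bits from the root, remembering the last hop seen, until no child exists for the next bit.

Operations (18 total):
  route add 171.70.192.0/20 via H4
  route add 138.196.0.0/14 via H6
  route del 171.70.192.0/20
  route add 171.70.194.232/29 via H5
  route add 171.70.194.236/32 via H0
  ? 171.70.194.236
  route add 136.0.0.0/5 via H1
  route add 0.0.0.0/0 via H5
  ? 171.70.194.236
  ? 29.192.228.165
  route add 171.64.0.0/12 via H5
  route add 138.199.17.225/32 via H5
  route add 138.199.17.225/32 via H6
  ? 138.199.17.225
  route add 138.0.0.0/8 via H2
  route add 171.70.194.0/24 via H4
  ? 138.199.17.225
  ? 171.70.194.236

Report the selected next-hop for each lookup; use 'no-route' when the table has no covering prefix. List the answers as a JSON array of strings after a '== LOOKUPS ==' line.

Process each operation:
  add 171.70.192.0/20 -> H4 at depth 20
  add 138.196.0.0/14 -> H6 at depth 14
  del 171.70.192.0/20 (clear depth 20)
  add 171.70.194.232/29 -> H5 at depth 29
  add 171.70.194.236/32 -> H0 at depth 32
  ? 171.70.194.236  path d0:-→d1:-→d2:-→d3:-→d4:-→d5:-→d6:-→d7:-→d8:-→d9:-→d10:-→d11:-→d12:-→d13:-→d14:-→d15:-→d16:-→d17:-→d18:-→d19:-→d20:-→d21:-→d22:-→d23:-→d24:-→d25:-→d26:-→d27:-→d28:-→d29:H5→d30:-→d31:-→d32:H0  best=H0
  add 136.0.0.0/5 -> H1 at depth 5
  add 0.0.0.0/0 -> H5 at depth 0
  ? 171.70.194.236  path d0:H5→d1:-→d2:-→d3:-→d4:-→d5:-→d6:-→d7:-→d8:-→d9:-→d10:-→d11:-→d12:-→d13:-→d14:-→d15:-→d16:-→d17:-→d18:-→d19:-→d20:-→d21:-→d22:-→d23:-→d24:-→d25:-→d26:-→d27:-→d28:-→d29:H5→d30:-→d31:-→d32:H0  best=H0
  ? 29.192.228.165  path d0:H5  best=H5
  add 171.64.0.0/12 -> H5 at depth 12
  add 138.199.17.225/32 -> H5 at depth 32
  add 138.199.17.225/32 -> H6 at depth 32
  ? 138.199.17.225  path d0:H5→d1:-→d2:-→d3:-→d4:-→d5:H1→d6:-→d7:-→d8:-→d9:-→d10:-→d11:-→d12:-→d13:-→d14:H6→d15:-→d16:-→d17:-→d18:-→d19:-→d20:-→d21:-→d22:-→d23:-→d24:-→d25:-→d26:-→d27:-→d28:-→d29:-→d30:-→d31:-→d32:H6  best=H6
  add 138.0.0.0/8 -> H2 at depth 8
  add 171.70.194.0/24 -> H4 at depth 24
  ? 138.199.17.225  path d0:H5→d1:-→d2:-→d3:-→d4:-→d5:H1→d6:-→d7:-→d8:H2→d9:-→d10:-→d11:-→d12:-→d13:-→d14:H6→d15:-→d16:-→d17:-→d18:-→d19:-→d20:-→d21:-→d22:-→d23:-→d24:-→d25:-→d26:-→d27:-→d28:-→d29:-→d30:-→d31:-→d32:H6  best=H6
  ? 171.70.194.236  path d0:H5→d1:-→d2:-→d3:-→d4:-→d5:-→d6:-→d7:-→d8:-→d9:-→d10:-→d11:-→d12:H5→d13:-→d14:-→d15:-→d16:-→d17:-→d18:-→d19:-→d20:-→d21:-→d22:-→d23:-→d24:H4→d25:-→d26:-→d27:-→d28:-→d29:H5→d30:-→d31:-→d32:H0  best=H0

== LOOKUPS ==
["H0","H0","H5","H6","H6","H0"]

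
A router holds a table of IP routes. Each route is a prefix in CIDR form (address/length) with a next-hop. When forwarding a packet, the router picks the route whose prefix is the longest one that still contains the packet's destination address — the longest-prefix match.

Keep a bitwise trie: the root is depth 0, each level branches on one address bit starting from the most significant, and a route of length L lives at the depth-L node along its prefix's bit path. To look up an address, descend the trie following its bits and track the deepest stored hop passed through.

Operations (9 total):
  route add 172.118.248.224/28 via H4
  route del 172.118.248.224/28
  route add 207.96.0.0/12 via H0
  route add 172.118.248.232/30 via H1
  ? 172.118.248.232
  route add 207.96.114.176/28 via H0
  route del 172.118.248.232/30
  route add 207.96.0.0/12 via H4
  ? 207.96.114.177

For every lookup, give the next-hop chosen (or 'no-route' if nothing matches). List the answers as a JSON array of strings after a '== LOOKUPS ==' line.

Process each operation:
  + 172.118.248.224/28 (H4) depth=28
  - 172.118.248.224/28 clear@28
  + 207.96.0.0/12 (H0) depth=12
  + 172.118.248.232/30 (H1) depth=30
  Q 172.118.248.232: descend 101011000111011011111000111010 ; hops seen [H1] ; pick H1
  + 207.96.114.176/28 (H0) depth=28
  - 172.118.248.232/30 clear@30
  + 207.96.0.0/12 (H4) depth=12
  Q 207.96.114.177: descend 1100111101100000011100101011 ; hops seen [H4,H0] ; pick H0

== LOOKUPS ==
["H1","H0"]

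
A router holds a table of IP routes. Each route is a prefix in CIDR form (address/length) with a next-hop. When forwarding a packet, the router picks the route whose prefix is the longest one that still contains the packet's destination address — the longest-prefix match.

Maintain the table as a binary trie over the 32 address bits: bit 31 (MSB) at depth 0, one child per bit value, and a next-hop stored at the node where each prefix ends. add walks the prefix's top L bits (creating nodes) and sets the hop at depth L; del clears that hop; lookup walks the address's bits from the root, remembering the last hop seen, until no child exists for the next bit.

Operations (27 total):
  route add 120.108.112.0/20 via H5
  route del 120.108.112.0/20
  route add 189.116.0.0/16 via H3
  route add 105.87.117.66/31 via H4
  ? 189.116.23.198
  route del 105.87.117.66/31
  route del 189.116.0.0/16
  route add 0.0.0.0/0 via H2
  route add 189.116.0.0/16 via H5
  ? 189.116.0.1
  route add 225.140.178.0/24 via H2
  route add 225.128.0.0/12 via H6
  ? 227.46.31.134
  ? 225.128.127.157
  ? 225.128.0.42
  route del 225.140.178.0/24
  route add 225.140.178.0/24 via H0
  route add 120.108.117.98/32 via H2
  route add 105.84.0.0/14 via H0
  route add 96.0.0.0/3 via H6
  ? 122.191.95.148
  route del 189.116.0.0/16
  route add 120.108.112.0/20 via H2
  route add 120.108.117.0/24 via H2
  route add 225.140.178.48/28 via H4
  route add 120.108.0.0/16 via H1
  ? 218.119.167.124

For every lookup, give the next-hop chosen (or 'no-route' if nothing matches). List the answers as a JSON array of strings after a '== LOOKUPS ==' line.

Trace:
  add 120.108.112.0/20 -> H5 at depth 20
  - 120.108.112.0/20 clear@20
  add 189.116.0.0/16 -> H3 at depth 16
  add 105.87.117.66/31 -> H4 at depth 31
  lookup 189.116.23.198: bits 1011110101110100 walk d0:-→d1:-→d2:-→d3:-→d4:-→d5:-→d6:-→d7:-→d8:-→d9:-→d10:-→d11:-→d12:-→d13:-→d14:-→d15:-→d16:H3 -> H3
  - 105.87.117.66/31 clear@31
  - 189.116.0.0/16 clear@16
  add 0.0.0.0/0 -> H2 at depth 0
  add 189.116.0.0/16 -> H5 at depth 16
  lookup 189.116.0.1: bits 1011110101110100 walk d0:H2→d1:-→d2:-→d3:-→d4:-→d5:-→d6:-→d7:-→d8:-→d9:-→d10:-→d11:-→d12:-→d13:-→d14:-→d15:-→d16:H5 -> H5
  add 225.140.178.0/24 -> H2 at depth 24
  add 225.128.0.0/12 -> H6 at depth 12
  lookup 227.46.31.134: bits 111000 walk d0:H2→d1:-→d2:-→d3:-→d4:-→d5:-→d6:- -> H2
  lookup 225.128.127.157: bits 111000011000 walk d0:H2→d1:-→d2:-→d3:-→d4:-→d5:-→d6:-→d7:-→d8:-→d9:-→d10:-→d11:-→d12:H6 -> H6
  lookup 225.128.0.42: bits 111000011000 walk d0:H2→d1:-→d2:-→d3:-→d4:-→d5:-→d6:-→d7:-→d8:-→d9:-→d10:-→d11:-→d12:H6 -> H6
  - 225.140.178.0/24 clear@24
  add 225.140.178.0/24 -> H0 at depth 24
  add 120.108.117.98/32 -> H2 at depth 32
  add 105.84.0.0/14 -> H0 at depth 14
  add 96.0.0.0/3 -> H6 at depth 3
  lookup 122.191.95.148: bits 011110 walk d0:H2→d1:-→d2:-→d3:H6→d4:-→d5:-→d6:- -> H6
  - 189.116.0.0/16 clear@16
  add 120.108.112.0/20 -> H2 at depth 20
  add 120.108.117.0/24 -> H2 at depth 24
  add 225.140.178.48/28 -> H4 at depth 28
  add 120.108.0.0/16 -> H1 at depth 16
  lookup 218.119.167.124: bits 11 walk d0:H2→d1:-→d2:- -> H2

== LOOKUPS ==
["H3","H5","H2","H6","H6","H6","H2"]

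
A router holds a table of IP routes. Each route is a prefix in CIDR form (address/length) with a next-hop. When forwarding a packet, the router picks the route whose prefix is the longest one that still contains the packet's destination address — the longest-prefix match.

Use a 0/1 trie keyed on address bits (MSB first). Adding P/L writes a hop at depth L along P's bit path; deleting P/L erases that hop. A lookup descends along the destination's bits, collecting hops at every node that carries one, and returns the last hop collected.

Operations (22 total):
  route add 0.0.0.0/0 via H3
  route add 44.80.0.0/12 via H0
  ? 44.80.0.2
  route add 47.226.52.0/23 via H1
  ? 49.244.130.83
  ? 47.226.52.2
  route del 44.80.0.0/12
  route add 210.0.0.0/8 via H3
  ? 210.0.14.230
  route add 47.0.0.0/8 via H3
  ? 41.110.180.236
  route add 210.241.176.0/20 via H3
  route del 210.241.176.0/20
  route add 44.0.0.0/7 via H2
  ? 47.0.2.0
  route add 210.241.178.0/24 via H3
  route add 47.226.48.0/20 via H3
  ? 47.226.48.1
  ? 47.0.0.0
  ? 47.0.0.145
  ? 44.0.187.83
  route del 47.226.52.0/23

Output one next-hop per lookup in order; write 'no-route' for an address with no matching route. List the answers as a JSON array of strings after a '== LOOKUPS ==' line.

Trace:
  add 0.0.0.0/0 -> H3 at depth 0
  add 44.80.0.0/12 -> H0 at depth 12
  lookup 44.80.0.2: bits 001011000101 walk d0:H3→d1:-→d2:-→d3:-→d4:-→d5:-→d6:-→d7:-→d8:-→d9:-→d10:-→d11:-→d12:H0 -> H0
  add 47.226.52.0/23 -> H1 at depth 23
  lookup 49.244.130.83: bits 001 walk d0:H3→d1:-→d2:-→d3:- -> H3
  lookup 47.226.52.2: bits 00101111111000100011010 walk d0:H3→d1:-→d2:-→d3:-→d4:-→d5:-→d6:-→d7:-→d8:-→d9:-→d10:-→d11:-→d12:-→d13:-→d14:-→d15:-→d16:-→d17:-→d18:-→d19:-→d20:-→d21:-→d22:-→d23:H1 -> H1
  - 44.80.0.0/12 clear@12
  add 210.0.0.0/8 -> H3 at depth 8
  lookup 210.0.14.230: bits 11010010 walk d0:H3→d1:-→d2:-→d3:-→d4:-→d5:-→d6:-→d7:-→d8:H3 -> H3
  add 47.0.0.0/8 -> H3 at depth 8
  lookup 41.110.180.236: bits 00101 walk d0:H3→d1:-→d2:-→d3:-→d4:-→d5:- -> H3
  add 210.241.176.0/20 -> H3 at depth 20
  - 210.241.176.0/20 clear@20
  add 44.0.0.0/7 -> H2 at depth 7
  lookup 47.0.2.0: bits 00101111 walk d0:H3→d1:-→d2:-→d3:-→d4:-→d5:-→d6:-→d7:-→d8:H3 -> H3
  add 210.241.178.0/24 -> H3 at depth 24
  add 47.226.48.0/20 -> H3 at depth 20
  lookup 47.226.48.1: bits 001011111110001000110 walk d0:H3→d1:-→d2:-→d3:-→d4:-→d5:-→d6:-→d7:-→d8:H3→d9:-→d10:-→d11:-→d12:-→d13:-→d14:-→d15:-→d16:-→d17:-→d18:-→d19:-→d20:H3→d21:- -> H3
  lookup 47.0.0.0: bits 00101111 walk d0:H3→d1:-→d2:-→d3:-→d4:-→d5:-→d6:-→d7:-→d8:H3 -> H3
  lookup 47.0.0.145: bits 00101111 walk d0:H3→d1:-→d2:-→d3:-→d4:-→d5:-→d6:-→d7:-→d8:H3 -> H3
  lookup 44.0.187.83: bits 001011000 walk d0:H3→d1:-→d2:-→d3:-→d4:-→d5:-→d6:-→d7:H2→d8:-→d9:- -> H2
  - 47.226.52.0/23 clear@23

== LOOKUPS ==
["H0","H3","H1","H3","H3","H3","H3","H3","H3","H2"]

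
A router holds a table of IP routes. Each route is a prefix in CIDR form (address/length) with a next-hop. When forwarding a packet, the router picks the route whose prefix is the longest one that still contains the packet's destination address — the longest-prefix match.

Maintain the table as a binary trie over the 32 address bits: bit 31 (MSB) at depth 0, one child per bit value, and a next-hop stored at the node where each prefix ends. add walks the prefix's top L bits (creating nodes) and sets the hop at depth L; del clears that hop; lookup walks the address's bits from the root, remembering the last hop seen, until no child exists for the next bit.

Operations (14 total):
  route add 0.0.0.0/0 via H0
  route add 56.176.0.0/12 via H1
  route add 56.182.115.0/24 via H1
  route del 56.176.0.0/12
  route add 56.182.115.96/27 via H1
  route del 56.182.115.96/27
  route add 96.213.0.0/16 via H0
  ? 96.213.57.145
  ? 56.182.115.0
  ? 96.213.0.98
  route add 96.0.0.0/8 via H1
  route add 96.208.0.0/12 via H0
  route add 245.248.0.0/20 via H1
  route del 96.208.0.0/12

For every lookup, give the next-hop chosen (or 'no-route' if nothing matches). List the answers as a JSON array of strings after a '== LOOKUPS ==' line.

Process each operation:
  + 0.0.0.0/0 (H0) depth=0
  + 56.176.0.0/12 (H1) depth=12
  + 56.182.115.0/24 (H1) depth=24
  - 56.176.0.0/12 clear@12
  + 56.182.115.96/27 (H1) depth=27
  - 56.182.115.96/27 clear@27
  + 96.213.0.0/16 (H0) depth=16
  Q 96.213.57.145: descend 0110000011010101 ; hops seen [H0,H0] ; pick H0
  Q 56.182.115.0: descend 0011100010110110011100110 ; hops seen [H0,H1] ; pick H1
  Q 96.213.0.98: descend 0110000011010101 ; hops seen [H0,H0] ; pick H0
  + 96.0.0.0/8 (H1) depth=8
  + 96.208.0.0/12 (H0) depth=12
  + 245.248.0.0/20 (H1) depth=20
  - 96.208.0.0/12 clear@12

== LOOKUPS ==
["H0","H1","H0"]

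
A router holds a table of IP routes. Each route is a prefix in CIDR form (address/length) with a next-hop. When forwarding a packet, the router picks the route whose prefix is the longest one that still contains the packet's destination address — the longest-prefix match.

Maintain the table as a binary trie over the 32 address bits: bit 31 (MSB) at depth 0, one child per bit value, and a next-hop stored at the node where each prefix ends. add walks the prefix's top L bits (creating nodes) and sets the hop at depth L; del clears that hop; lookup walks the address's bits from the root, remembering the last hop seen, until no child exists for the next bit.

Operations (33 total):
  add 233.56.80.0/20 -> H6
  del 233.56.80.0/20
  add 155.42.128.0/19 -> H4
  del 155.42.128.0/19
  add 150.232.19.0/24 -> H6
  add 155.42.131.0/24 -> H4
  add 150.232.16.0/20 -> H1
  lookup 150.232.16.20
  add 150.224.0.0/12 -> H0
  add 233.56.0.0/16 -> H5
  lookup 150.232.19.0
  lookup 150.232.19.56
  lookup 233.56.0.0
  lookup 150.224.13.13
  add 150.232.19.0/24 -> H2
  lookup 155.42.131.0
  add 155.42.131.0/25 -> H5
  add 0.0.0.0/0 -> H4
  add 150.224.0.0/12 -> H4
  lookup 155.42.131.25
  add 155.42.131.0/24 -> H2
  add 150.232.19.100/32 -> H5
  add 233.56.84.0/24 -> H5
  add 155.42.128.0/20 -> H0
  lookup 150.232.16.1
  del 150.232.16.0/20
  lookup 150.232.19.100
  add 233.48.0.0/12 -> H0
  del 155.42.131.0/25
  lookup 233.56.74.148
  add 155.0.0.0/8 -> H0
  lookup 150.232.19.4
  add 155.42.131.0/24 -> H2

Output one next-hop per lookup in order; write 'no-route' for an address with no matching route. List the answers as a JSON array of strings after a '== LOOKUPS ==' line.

Process each operation:
  + 233.56.80.0/20 (H6) depth=20
  - 233.56.80.0/20 clear@20
  + 155.42.128.0/19 (H4) depth=19
  - 155.42.128.0/19 clear@19
  + 150.232.19.0/24 (H6) depth=24
  + 155.42.131.0/24 (H4) depth=24
  + 150.232.16.0/20 (H1) depth=20
  lookup 150.232.16.20: bits 1001011011101000000100 walk d0:-→d1:-→d2:-→d3:-→d4:-→d5:-→d6:-→d7:-→d8:-→d9:-→d10:-→d11:-→d12:-→d13:-→d14:-→d15:-→d16:-→d17:-→d18:-→d19:-→d20:H1→d21:-→d22:- -> H1
  + 150.224.0.0/12 (H0) depth=12
  + 233.56.0.0/16 (H5) depth=16
  lookup 150.232.19.0: bits 100101101110100000010011 walk d0:-→d1:-→d2:-→d3:-→d4:-→d5:-→d6:-→d7:-→d8:-→d9:-→d10:-→d11:-→d12:H0→d13:-→d14:-→d15:-→d16:-→d17:-→d18:-→d19:-→d20:H1→d21:-→d22:-→d23:-→d24:H6 -> H6
  lookup 150.232.19.56: bits 100101101110100000010011 walk d0:-→d1:-→d2:-→d3:-→d4:-→d5:-→d6:-→d7:-→d8:-→d9:-→d10:-→d11:-→d12:H0→d13:-→d14:-→d15:-→d16:-→d17:-→d18:-→d19:-→d20:H1→d21:-→d22:-→d23:-→d24:H6 -> H6
  lookup 233.56.0.0: bits 11101001001110000 walk d0:-→d1:-→d2:-→d3:-→d4:-→d5:-→d6:-→d7:-→d8:-→d9:-→d10:-→d11:-→d12:-→d13:-→d14:-→d15:-→d16:H5→d17:- -> H5
  lookup 150.224.13.13: bits 100101101110 walk d0:-→d1:-→d2:-→d3:-→d4:-→d5:-→d6:-→d7:-→d8:-→d9:-→d10:-→d11:-→d12:H0 -> H0
  + 150.232.19.0/24 (H2) depth=24
  lookup 155.42.131.0: bits 100110110010101010000011 walk d0:-→d1:-→d2:-→d3:-→d4:-→d5:-→d6:-→d7:-→d8:-→d9:-→d10:-→d11:-→d12:-→d13:-→d14:-→d15:-→d16:-→d17:-→d18:-→d19:-→d20:-→d21:-→d22:-→d23:-→d24:H4 -> H4
  + 155.42.131.0/25 (H5) depth=25
  + 0.0.0.0/0 (H4) depth=0
  + 150.224.0.0/12 (H4) depth=12
  lookup 155.42.131.25: bits 1001101100101010100000110 walk d0:H4→d1:-→d2:-→d3:-→d4:-→d5:-→d6:-→d7:-→d8:-→d9:-→d10:-→d11:-→d12:-→d13:-→d14:-→d15:-→d16:-→d17:-→d18:-→d19:-→d20:-→d21:-→d22:-→d23:-→d24:H4→d25:H5 -> H5
  + 155.42.131.0/24 (H2) depth=24
  + 150.232.19.100/32 (H5) depth=32
  + 233.56.84.0/24 (H5) depth=24
  + 155.42.128.0/20 (H0) depth=20
  lookup 150.232.16.1: bits 1001011011101000000100 walk d0:H4→d1:-→d2:-→d3:-→d4:-→d5:-→d6:-→d7:-→d8:-→d9:-→d10:-→d11:-→d12:H4→d13:-→d14:-→d15:-→d16:-→d17:-→d18:-→d19:-→d20:H1→d21:-→d22:- -> H1
  - 150.232.16.0/20 clear@20
  lookup 150.232.19.100: bits 10010110111010000001001101100100 walk d0:H4→d1:-→d2:-→d3:-→d4:-→d5:-→d6:-→d7:-→d8:-→d9:-→d10:-→d11:-→d12:H4→d13:-→d14:-→d15:-→d16:-→d17:-→d18:-→d19:-→d20:-→d21:-→d22:-→d23:-→d24:H2→d25:-→d26:-→d27:-→d28:-→d29:-→d30:-→d31:-→d32:H5 -> H5
  + 233.48.0.0/12 (H0) depth=12
  - 155.42.131.0/25 clear@25
  lookup 233.56.74.148: bits 1110100100111000010 walk d0:H4→d1:-→d2:-→d3:-→d4:-→d5:-→d6:-→d7:-→d8:-→d9:-→d10:-→d11:-→d12:H0→d13:-→d14:-→d15:-→d16:H5→d17:-→d18:-→d19:- -> H5
  + 155.0.0.0/8 (H0) depth=8
  lookup 150.232.19.4: bits 1001011011101000000100110 walk d0:H4→d1:-→d2:-→d3:-→d4:-→d5:-→d6:-→d7:-→d8:-→d9:-→d10:-→d11:-→d12:H4→d13:-→d14:-→d15:-→d16:-→d17:-→d18:-→d19:-→d20:-→d21:-→d22:-→d23:-→d24:H2→d25:- -> H2
  + 155.42.131.0/24 (H2) depth=24

== LOOKUPS ==
["H1","H6","H6","H5","H0","H4","H5","H1","H5","H5","H2"]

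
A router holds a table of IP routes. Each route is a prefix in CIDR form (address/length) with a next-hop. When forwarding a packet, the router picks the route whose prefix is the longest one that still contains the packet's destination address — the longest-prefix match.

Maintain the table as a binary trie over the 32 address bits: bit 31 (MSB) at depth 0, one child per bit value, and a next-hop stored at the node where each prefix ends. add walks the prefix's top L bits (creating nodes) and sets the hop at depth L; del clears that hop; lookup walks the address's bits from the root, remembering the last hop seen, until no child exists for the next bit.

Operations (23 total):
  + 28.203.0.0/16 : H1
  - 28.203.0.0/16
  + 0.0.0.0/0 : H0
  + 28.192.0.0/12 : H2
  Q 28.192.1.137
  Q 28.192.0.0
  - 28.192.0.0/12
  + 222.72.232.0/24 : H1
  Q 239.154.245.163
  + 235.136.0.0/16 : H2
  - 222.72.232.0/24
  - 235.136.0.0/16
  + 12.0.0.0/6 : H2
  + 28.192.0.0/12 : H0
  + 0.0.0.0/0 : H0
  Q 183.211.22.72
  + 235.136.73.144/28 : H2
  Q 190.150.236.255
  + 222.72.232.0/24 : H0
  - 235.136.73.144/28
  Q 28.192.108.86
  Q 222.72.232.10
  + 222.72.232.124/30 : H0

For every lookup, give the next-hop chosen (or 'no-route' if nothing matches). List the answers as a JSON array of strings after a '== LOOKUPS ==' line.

Apply in order:
  + 28.203.0.0/16 (H1) depth=16
  - 28.203.0.0/16 clear@16
  + 0.0.0.0/0 (H0) depth=0
  + 28.192.0.0/12 (H2) depth=12
  Q 28.192.1.137: descend 000111001100 ; hops seen [H0,H2] ; pick H2
  Q 28.192.0.0: descend 000111001100 ; hops seen [H0,H2] ; pick H2
  - 28.192.0.0/12 clear@12
  + 222.72.232.0/24 (H1) depth=24
  Q 239.154.245.163: descend 11 ; hops seen [H0] ; pick H0
  + 235.136.0.0/16 (H2) depth=16
  - 222.72.232.0/24 clear@24
  - 235.136.0.0/16 clear@16
  + 12.0.0.0/6 (H2) depth=6
  + 28.192.0.0/12 (H0) depth=12
  + 0.0.0.0/0 (H0) depth=0
  Q 183.211.22.72: descend 1 ; hops seen [H0] ; pick H0
  + 235.136.73.144/28 (H2) depth=28
  Q 190.150.236.255: descend 1 ; hops seen [H0] ; pick H0
  + 222.72.232.0/24 (H0) depth=24
  - 235.136.73.144/28 clear@28
  Q 28.192.108.86: descend 000111001100 ; hops seen [H0,H0] ; pick H0
  Q 222.72.232.10: descend 110111100100100011101000 ; hops seen [H0,H0] ; pick H0
  + 222.72.232.124/30 (H0) depth=30

== LOOKUPS ==
["H2","H2","H0","H0","H0","H0","H0"]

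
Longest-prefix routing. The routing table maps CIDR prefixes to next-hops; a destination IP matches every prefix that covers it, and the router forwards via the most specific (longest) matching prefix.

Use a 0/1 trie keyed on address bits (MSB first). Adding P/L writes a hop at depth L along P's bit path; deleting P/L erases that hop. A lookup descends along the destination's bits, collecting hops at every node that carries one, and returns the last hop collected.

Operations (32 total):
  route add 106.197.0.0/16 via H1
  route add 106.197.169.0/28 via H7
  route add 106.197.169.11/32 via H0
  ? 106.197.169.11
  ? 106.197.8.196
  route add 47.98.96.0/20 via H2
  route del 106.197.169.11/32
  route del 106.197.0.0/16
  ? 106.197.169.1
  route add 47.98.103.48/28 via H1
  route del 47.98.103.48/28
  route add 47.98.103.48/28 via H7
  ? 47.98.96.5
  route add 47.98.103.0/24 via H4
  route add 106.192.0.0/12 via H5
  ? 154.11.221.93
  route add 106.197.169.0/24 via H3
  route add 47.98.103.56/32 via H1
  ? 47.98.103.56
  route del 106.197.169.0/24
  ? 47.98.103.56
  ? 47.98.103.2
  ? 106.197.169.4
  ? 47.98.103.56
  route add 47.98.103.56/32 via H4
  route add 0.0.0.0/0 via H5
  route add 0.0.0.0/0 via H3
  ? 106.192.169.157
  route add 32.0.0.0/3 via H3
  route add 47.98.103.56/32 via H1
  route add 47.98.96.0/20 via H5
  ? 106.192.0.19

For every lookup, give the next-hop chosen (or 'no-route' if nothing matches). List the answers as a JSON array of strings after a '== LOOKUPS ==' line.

Apply in order:
  + 106.197.0.0/16 (H1) depth=16
  + 106.197.169.0/28 (H7) depth=28
  + 106.197.169.11/32 (H0) depth=32
  ? 106.197.169.11  path d0:-→d1:-→d2:-→d3:-→d4:-→d5:-→d6:-→d7:-→d8:-→d9:-→d10:-→d11:-→d12:-→d13:-→d14:-→d15:-→d16:H1→d17:-→d18:-→d19:-→d20:-→d21:-→d22:-→d23:-→d24:-→d25:-→d26:-→d27:-→d28:H7→d29:-→d30:-→d31:-→d32:H0  best=H0
  ? 106.197.8.196  path d0:-→d1:-→d2:-→d3:-→d4:-→d5:-→d6:-→d7:-→d8:-→d9:-→d10:-→d11:-→d12:-→d13:-→d14:-→d15:-→d16:H1  best=H1
  + 47.98.96.0/20 (H2) depth=20
  - 106.197.169.11/32 clear@32
  - 106.197.0.0/16 clear@16
  ? 106.197.169.1  path d0:-→d1:-→d2:-→d3:-→d4:-→d5:-→d6:-→d7:-→d8:-→d9:-→d10:-→d11:-→d12:-→d13:-→d14:-→d15:-→d16:-→d17:-→d18:-→d19:-→d20:-→d21:-→d22:-→d23:-→d24:-→d25:-→d26:-→d27:-→d28:H7  best=H7
  + 47.98.103.48/28 (H1) depth=28
  - 47.98.103.48/28 clear@28
  + 47.98.103.48/28 (H7) depth=28
  ? 47.98.96.5  path d0:-→d1:-→d2:-→d3:-→d4:-→d5:-→d6:-→d7:-→d8:-→d9:-→d10:-→d11:-→d12:-→d13:-→d14:-→d15:-→d16:-→d17:-→d18:-→d19:-→d20:H2→d21:-  best=H2
  + 47.98.103.0/24 (H4) depth=24
  + 106.192.0.0/12 (H5) depth=12
  ? 154.11.221.93  path d0:-  best=no-route
  + 106.197.169.0/24 (H3) depth=24
  + 47.98.103.56/32 (H1) depth=32
  ? 47.98.103.56  path d0:-→d1:-→d2:-→d3:-→d4:-→d5:-→d6:-→d7:-→d8:-→d9:-→d10:-→d11:-→d12:-→d13:-→d14:-→d15:-→d16:-→d17:-→d18:-→d19:-→d20:H2→d21:-→d22:-→d23:-→d24:H4→d25:-→d26:-→d27:-→d28:H7→d29:-→d30:-→d31:-→d32:H1  best=H1
  - 106.197.169.0/24 clear@24
  ? 47.98.103.56  path d0:-→d1:-→d2:-→d3:-→d4:-→d5:-→d6:-→d7:-→d8:-→d9:-→d10:-→d11:-→d12:-→d13:-→d14:-→d15:-→d16:-→d17:-→d18:-→d19:-→d20:H2→d21:-→d22:-→d23:-→d24:H4→d25:-→d26:-→d27:-→d28:H7→d29:-→d30:-→d31:-→d32:H1  best=H1
  ? 47.98.103.2  path d0:-→d1:-→d2:-→d3:-→d4:-→d5:-→d6:-→d7:-→d8:-→d9:-→d10:-→d11:-→d12:-→d13:-→d14:-→d15:-→d16:-→d17:-→d18:-→d19:-→d20:H2→d21:-→d22:-→d23:-→d24:H4→d25:-→d26:-  best=H4
  ? 106.197.169.4  path d0:-→d1:-→d2:-→d3:-→d4:-→d5:-→d6:-→d7:-→d8:-→d9:-→d10:-→d11:-→d12:H5→d13:-→d14:-→d15:-→d16:-→d17:-→d18:-→d19:-→d20:-→d21:-→d22:-→d23:-→d24:-→d25:-→d26:-→d27:-→d28:H7  best=H7
  ? 47.98.103.56  path d0:-→d1:-→d2:-→d3:-→d4:-→d5:-→d6:-→d7:-→d8:-→d9:-→d10:-→d11:-→d12:-→d13:-→d14:-→d15:-→d16:-→d17:-→d18:-→d19:-→d20:H2→d21:-→d22:-→d23:-→d24:H4→d25:-→d26:-→d27:-→d28:H7→d29:-→d30:-→d31:-→d32:H1  best=H1
  + 47.98.103.56/32 (H4) depth=32
  + 0.0.0.0/0 (H5) depth=0
  + 0.0.0.0/0 (H3) depth=0
  ? 106.192.169.157  path d0:H3→d1:-→d2:-→d3:-→d4:-→d5:-→d6:-→d7:-→d8:-→d9:-→d10:-→d11:-→d12:H5→d13:-  best=H5
  + 32.0.0.0/3 (H3) depth=3
  + 47.98.103.56/32 (H1) depth=32
  + 47.98.96.0/20 (H5) depth=20
  ? 106.192.0.19  path d0:H3→d1:-→d2:-→d3:-→d4:-→d5:-→d6:-→d7:-→d8:-→d9:-→d10:-→d11:-→d12:H5→d13:-  best=H5

== LOOKUPS ==
["H0","H1","H7","H2","no-route","H1","H1","H4","H7","H1","H5","H5"]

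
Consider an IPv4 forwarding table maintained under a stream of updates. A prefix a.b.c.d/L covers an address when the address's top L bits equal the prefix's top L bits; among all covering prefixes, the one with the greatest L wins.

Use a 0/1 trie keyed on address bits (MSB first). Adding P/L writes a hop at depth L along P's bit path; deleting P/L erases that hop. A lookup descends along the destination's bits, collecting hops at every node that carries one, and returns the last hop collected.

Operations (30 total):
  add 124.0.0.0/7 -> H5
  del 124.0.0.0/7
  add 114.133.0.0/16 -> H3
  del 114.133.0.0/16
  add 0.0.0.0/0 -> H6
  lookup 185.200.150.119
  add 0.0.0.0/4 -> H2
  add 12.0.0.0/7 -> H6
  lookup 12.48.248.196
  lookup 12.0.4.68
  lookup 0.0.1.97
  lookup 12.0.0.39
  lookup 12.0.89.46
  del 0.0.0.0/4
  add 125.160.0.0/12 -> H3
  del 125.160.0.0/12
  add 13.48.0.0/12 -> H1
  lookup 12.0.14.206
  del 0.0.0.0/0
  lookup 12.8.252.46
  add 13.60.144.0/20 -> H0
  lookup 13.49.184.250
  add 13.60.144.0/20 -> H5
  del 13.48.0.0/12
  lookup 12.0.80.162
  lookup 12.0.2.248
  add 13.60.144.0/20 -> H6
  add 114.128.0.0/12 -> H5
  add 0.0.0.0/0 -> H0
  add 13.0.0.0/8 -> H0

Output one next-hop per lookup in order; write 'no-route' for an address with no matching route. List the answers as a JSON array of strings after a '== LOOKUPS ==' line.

Apply in order:
  + 124.0.0.0/7 (H5) depth=7
  - 124.0.0.0/7 clear@7
  + 114.133.0.0/16 (H3) depth=16
  - 114.133.0.0/16 clear@16
  + 0.0.0.0/0 (H6) depth=0
  ? 185.200.150.119  path d0:H6  best=H6
  + 0.0.0.0/4 (H2) depth=4
  + 12.0.0.0/7 (H6) depth=7
  ? 12.48.248.196  path d0:H6→d1:-→d2:-→d3:-→d4:H2→d5:-→d6:-→d7:H6  best=H6
  ? 12.0.4.68  path d0:H6→d1:-→d2:-→d3:-→d4:H2→d5:-→d6:-→d7:H6  best=H6
  ? 0.0.1.97  path d0:H6→d1:-→d2:-→d3:-→d4:H2  best=H2
  ? 12.0.0.39  path d0:H6→d1:-→d2:-→d3:-→d4:H2→d5:-→d6:-→d7:H6  best=H6
  ? 12.0.89.46  path d0:H6→d1:-→d2:-→d3:-→d4:H2→d5:-→d6:-→d7:H6  best=H6
  - 0.0.0.0/4 clear@4
  + 125.160.0.0/12 (H3) depth=12
  - 125.160.0.0/12 clear@12
  + 13.48.0.0/12 (H1) depth=12
  ? 12.0.14.206  path d0:H6→d1:-→d2:-→d3:-→d4:-→d5:-→d6:-→d7:H6  best=H6
  - 0.0.0.0/0 clear@0
  ? 12.8.252.46  path d0:-→d1:-→d2:-→d3:-→d4:-→d5:-→d6:-→d7:H6  best=H6
  + 13.60.144.0/20 (H0) depth=20
  ? 13.49.184.250  path d0:-→d1:-→d2:-→d3:-→d4:-→d5:-→d6:-→d7:H6→d8:-→d9:-→d10:-→d11:-→d12:H1  best=H1
  + 13.60.144.0/20 (H5) depth=20
  - 13.48.0.0/12 clear@12
  ? 12.0.80.162  path d0:-→d1:-→d2:-→d3:-→d4:-→d5:-→d6:-→d7:H6  best=H6
  ? 12.0.2.248  path d0:-→d1:-→d2:-→d3:-→d4:-→d5:-→d6:-→d7:H6  best=H6
  + 13.60.144.0/20 (H6) depth=20
  + 114.128.0.0/12 (H5) depth=12
  + 0.0.0.0/0 (H0) depth=0
  + 13.0.0.0/8 (H0) depth=8

== LOOKUPS ==
["H6","H6","H6","H2","H6","H6","H6","H6","H1","H6","H6"]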